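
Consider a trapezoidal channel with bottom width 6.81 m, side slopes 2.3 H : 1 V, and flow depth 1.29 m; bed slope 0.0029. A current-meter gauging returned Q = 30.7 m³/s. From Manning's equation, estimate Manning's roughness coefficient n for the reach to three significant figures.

0.0214

A = (b + z·y)·y = (6.81 + 2.3×1.29)×1.29 = 12.61 m²
P = b + 2y√(1+z²) = 6.81 + 2×1.29×√(1+2.3²) = 13.28 m
R = A/P = 12.61/13.28 = 0.9497 m
n = (1/Q)·A·R^(2/3)·S^(1/2) = (1/30.7) × 12.61 × 0.9662 × 0.05385 = 0.02138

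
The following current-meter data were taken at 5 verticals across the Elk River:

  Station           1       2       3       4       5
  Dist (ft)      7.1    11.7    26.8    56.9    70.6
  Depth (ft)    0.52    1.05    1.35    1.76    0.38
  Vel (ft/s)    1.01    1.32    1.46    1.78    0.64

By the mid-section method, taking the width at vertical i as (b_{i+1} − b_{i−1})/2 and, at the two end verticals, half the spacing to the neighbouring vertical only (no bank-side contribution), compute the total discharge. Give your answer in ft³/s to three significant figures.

w_1 = (11.7 − 7.1)/2 = 2.3 ft; q_1 = 1.01 × 0.52 × 2.3 = 1.208 ft³/s
w_2 = (26.8 − 7.1)/2 = 9.85 ft; q_2 = 1.32 × 1.05 × 9.85 = 13.65 ft³/s
w_3 = (56.9 − 11.7)/2 = 22.6 ft; q_3 = 1.46 × 1.35 × 22.6 = 44.54 ft³/s
w_4 = (70.6 − 26.8)/2 = 21.9 ft; q_4 = 1.78 × 1.76 × 21.9 = 68.61 ft³/s
w_5 = (70.6 − 56.9)/2 = 6.85 ft; q_5 = 0.64 × 0.38 × 6.85 = 1.666 ft³/s
Q = Σ qᵢ = 129.7 ft³/s

130 ft³/s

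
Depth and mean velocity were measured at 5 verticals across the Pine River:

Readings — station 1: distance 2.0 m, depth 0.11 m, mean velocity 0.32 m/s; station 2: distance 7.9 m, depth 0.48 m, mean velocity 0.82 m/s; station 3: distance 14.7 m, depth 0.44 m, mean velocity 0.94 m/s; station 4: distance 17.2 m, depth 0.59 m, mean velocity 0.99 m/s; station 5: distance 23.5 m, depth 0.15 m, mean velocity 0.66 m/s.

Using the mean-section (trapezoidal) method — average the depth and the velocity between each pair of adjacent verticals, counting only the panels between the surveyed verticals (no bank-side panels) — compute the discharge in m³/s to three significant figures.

Panel 1-2: Δb = 5.9 m, d̄ = (0.11+0.48)/2 = 0.295, v̄ = (0.32+0.82)/2 = 0.57 → q = 5.9×0.295×0.57 = 0.9921 m³/s
Panel 2-3: Δb = 6.8 m, d̄ = (0.48+0.44)/2 = 0.46, v̄ = (0.82+0.94)/2 = 0.88 → q = 6.8×0.46×0.88 = 2.753 m³/s
Panel 3-4: Δb = 2.5 m, d̄ = (0.44+0.59)/2 = 0.515, v̄ = (0.94+0.99)/2 = 0.965 → q = 2.5×0.515×0.965 = 1.242 m³/s
Panel 4-5: Δb = 6.3 m, d̄ = (0.59+0.15)/2 = 0.37, v̄ = (0.99+0.66)/2 = 0.825 → q = 6.3×0.37×0.825 = 1.923 m³/s
Q = Σ q = 6.910 m³/s

6.91 m³/s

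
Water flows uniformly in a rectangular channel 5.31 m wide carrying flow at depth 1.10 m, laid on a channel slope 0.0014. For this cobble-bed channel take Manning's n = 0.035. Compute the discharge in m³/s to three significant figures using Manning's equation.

A = b·y = 5.31 × 1.10 = 5.841 m²
P = b + 2y = 5.31 + 2×1.10 = 7.510 m
R = A/P = 5.841/7.510 = 0.7778 m
Q = (1/n)·A·R^(2/3)·S^(1/2) = (1/0.035) × 5.841 × 0.7778^(2/3) × 0.0014^(1/2) = 5.281 m³/s

5.28 m³/s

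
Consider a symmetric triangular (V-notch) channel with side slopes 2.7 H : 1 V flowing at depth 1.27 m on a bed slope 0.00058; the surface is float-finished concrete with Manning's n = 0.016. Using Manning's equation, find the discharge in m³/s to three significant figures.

4.64 m³/s

A = z·y² = 2.7×1.27² = 4.355 m²
P = 2y√(1+z²) = 2×1.27×√(1+2.7²) = 7.313 m
R = A/P = 4.355/7.313 = 0.5955 m
Q = (1/n)·A·R^(2/3)·S^(1/2) = (1/0.016) × 4.355 × 0.5955^(2/3) × 0.00058^(1/2) = 4.640 m³/s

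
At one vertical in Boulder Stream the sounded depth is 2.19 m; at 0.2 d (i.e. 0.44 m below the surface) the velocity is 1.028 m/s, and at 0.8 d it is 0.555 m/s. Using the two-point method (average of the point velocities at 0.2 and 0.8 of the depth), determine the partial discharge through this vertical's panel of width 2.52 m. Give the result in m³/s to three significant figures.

v̄ = (1.028 + 0.555) / 2 = 0.7915 m/s
q = v̄ × d × w = 0.7915 × 2.19 × 2.52 = 4.368 m³/s

4.37 m³/s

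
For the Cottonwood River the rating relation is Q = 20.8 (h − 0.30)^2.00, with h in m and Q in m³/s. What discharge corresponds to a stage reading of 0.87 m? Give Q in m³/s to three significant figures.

Q = 20.8 × (0.87 − 0.30)^2.00 = 20.8 × 0.57^2.00 = 6.758 m³/s

6.76 m³/s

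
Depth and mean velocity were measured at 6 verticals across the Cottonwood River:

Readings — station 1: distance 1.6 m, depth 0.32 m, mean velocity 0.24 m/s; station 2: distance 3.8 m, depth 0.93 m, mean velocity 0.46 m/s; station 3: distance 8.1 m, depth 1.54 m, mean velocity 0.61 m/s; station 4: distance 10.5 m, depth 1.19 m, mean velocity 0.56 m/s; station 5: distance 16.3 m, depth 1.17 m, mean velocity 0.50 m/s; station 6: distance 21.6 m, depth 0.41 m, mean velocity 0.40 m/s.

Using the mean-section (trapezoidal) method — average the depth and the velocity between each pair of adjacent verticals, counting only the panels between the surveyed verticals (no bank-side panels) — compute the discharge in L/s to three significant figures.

Panel 1-2: Δb = 2.2 m, d̄ = (0.32+0.93)/2 = 0.625, v̄ = (0.24+0.46)/2 = 0.35 → q = 2.2×0.625×0.35 = 0.4813 m³/s
Panel 2-3: Δb = 4.3 m, d̄ = (0.93+1.54)/2 = 1.235, v̄ = (0.46+0.61)/2 = 0.535 → q = 4.3×1.235×0.535 = 2.841 m³/s
Panel 3-4: Δb = 2.4 m, d̄ = (1.54+1.19)/2 = 1.365, v̄ = (0.61+0.56)/2 = 0.585 → q = 2.4×1.365×0.585 = 1.916 m³/s
Panel 4-5: Δb = 5.8 m, d̄ = (1.19+1.17)/2 = 1.18, v̄ = (0.56+0.50)/2 = 0.53 → q = 5.8×1.18×0.53 = 3.627 m³/s
Panel 5-6: Δb = 5.3 m, d̄ = (1.17+0.41)/2 = 0.79, v̄ = (0.50+0.40)/2 = 0.45 → q = 5.3×0.79×0.45 = 1.884 m³/s
Q = Σ q = 10.75 m³/s
= 10.75 × 1000 = 10750 L/s

10800 L/s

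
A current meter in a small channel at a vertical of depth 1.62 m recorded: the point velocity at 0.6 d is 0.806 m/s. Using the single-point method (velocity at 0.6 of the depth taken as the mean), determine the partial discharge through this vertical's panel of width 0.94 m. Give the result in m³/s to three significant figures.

1.23 m³/s

v̄ = v₀.₆ = 0.806 m/s
q = v̄ × d × w = 0.8060 × 1.62 × 0.94 = 1.227 m³/s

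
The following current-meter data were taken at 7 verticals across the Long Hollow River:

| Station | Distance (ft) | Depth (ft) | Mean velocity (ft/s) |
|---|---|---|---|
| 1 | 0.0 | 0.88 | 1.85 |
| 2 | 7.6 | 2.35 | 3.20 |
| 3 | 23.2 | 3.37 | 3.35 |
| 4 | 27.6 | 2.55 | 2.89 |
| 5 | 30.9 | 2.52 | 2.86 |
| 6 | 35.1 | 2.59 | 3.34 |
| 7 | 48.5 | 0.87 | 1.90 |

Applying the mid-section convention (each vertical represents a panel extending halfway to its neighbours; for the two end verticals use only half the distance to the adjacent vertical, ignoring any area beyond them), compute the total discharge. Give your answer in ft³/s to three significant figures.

349 ft³/s

w_1 = (7.6 − 0.0)/2 = 3.8 ft; q_1 = 1.85 × 0.88 × 3.8 = 6.186 ft³/s
w_2 = (23.2 − 0.0)/2 = 11.6 ft; q_2 = 3.20 × 2.35 × 11.6 = 87.23 ft³/s
w_3 = (27.6 − 7.6)/2 = 10 ft; q_3 = 3.35 × 3.37 × 10 = 112.9 ft³/s
w_4 = (30.9 − 23.2)/2 = 3.85 ft; q_4 = 2.89 × 2.55 × 3.85 = 28.37 ft³/s
w_5 = (35.1 − 27.6)/2 = 3.75 ft; q_5 = 2.86 × 2.52 × 3.75 = 27.03 ft³/s
w_6 = (48.5 − 30.9)/2 = 8.8 ft; q_6 = 3.34 × 2.59 × 8.8 = 76.13 ft³/s
w_7 = (48.5 − 35.1)/2 = 6.7 ft; q_7 = 1.90 × 0.87 × 6.7 = 11.08 ft³/s
Q = Σ qᵢ = 348.9 ft³/s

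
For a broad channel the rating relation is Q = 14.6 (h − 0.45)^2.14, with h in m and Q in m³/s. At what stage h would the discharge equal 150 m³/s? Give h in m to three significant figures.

h − h₀ = (Q/C)^(1/b) = (150/14.6)^(1/2.14) = 2.970 m
h = 0.45 + 2.970 = 3.420 m

3.42 m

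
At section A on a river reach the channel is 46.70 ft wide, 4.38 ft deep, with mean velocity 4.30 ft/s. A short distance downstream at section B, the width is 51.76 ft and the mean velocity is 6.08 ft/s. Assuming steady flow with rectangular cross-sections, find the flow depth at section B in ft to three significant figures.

2.79 ft

Q = A₁V₁ = (46.70×4.38) × 4.30 = 879.5 ft³/s
d₂ = Q/(b₂ V₂) = 879.5/(51.76×6.08) = 2.795 ft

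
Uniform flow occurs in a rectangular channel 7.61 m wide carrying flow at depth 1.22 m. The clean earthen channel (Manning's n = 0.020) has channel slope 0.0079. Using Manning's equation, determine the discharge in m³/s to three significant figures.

A = b·y = 7.61 × 1.22 = 9.284 m²
P = b + 2y = 7.61 + 2×1.22 = 10.05 m
R = A/P = 9.284/10.05 = 0.9238 m
Q = (1/n)·A·R^(2/3)·S^(1/2) = (1/0.020) × 9.284 × 0.9238^(2/3) × 0.0079^(1/2) = 39.14 m³/s

39.1 m³/s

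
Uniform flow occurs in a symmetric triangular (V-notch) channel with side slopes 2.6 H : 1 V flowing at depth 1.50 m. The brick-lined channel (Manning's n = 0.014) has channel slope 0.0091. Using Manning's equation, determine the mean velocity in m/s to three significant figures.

A = z·y² = 2.6×1.50² = 5.850 m²
P = 2y√(1+z²) = 2×1.50×√(1+2.6²) = 8.357 m
R = A/P = 5.850/8.357 = 0.7000 m
Q = (1/n)·A·R^(2/3)·S^(1/2) = (1/0.014) × 5.850 × 0.7000^(2/3) × 0.0091^(1/2) = 31.43 m³/s
V = Q/A = 31.43/5.850 = 5.372 m/s

5.37 m/s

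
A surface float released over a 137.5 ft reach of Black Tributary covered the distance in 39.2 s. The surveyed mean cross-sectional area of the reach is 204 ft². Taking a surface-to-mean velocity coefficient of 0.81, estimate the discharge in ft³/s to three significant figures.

v_surface = L / t̄ = 137.5 / 39.2 = 3.508 ft/s
v_mean = 0.81 × 3.508 = 2.841 ft/s
Q = A × v_mean = 204 × 2.841 = 579.6 ft³/s

580 ft³/s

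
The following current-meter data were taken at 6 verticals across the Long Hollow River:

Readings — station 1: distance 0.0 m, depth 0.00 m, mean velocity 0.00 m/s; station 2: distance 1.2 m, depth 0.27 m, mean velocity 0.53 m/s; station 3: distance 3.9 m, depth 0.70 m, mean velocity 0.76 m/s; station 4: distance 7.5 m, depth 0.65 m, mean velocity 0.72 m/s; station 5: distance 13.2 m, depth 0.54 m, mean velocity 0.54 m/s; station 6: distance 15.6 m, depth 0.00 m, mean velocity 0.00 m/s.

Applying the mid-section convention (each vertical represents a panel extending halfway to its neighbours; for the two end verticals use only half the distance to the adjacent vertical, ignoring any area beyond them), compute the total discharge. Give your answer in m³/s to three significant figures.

5.31 m³/s

w_2 = (3.9 − 0.0)/2 = 1.95 m; q_2 = 0.53 × 0.27 × 1.95 = 0.2790 m³/s
w_3 = (7.5 − 1.2)/2 = 3.15 m; q_3 = 0.76 × 0.70 × 3.15 = 1.676 m³/s
w_4 = (13.2 − 3.9)/2 = 4.65 m; q_4 = 0.72 × 0.65 × 4.65 = 2.176 m³/s
w_5 = (15.6 − 7.5)/2 = 4.05 m; q_5 = 0.54 × 0.54 × 4.05 = 1.181 m³/s
Stations 1, 6 contribute zero (depth or velocity is 0).
Q = Σ qᵢ = 5.312 m³/s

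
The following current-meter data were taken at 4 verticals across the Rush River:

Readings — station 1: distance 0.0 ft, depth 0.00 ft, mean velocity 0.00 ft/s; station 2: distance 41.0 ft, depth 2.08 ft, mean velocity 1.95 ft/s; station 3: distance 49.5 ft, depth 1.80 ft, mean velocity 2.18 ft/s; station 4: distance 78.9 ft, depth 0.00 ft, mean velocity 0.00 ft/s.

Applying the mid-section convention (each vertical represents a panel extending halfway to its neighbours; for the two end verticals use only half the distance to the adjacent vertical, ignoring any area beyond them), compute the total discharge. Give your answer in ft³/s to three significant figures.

w_2 = (49.5 − 0.0)/2 = 24.75 ft; q_2 = 1.95 × 2.08 × 24.75 = 100.4 ft³/s
w_3 = (78.9 − 41.0)/2 = 18.95 ft; q_3 = 2.18 × 1.80 × 18.95 = 74.36 ft³/s
Stations 1, 4 contribute zero (depth or velocity is 0).
Q = Σ qᵢ = 174.7 ft³/s

175 ft³/s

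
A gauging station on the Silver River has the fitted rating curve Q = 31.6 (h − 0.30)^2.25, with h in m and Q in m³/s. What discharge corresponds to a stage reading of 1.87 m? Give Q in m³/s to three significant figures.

Q = 31.6 × (1.87 − 0.30)^2.25 = 31.6 × 1.57^2.25 = 87.19 m³/s

87.2 m³/s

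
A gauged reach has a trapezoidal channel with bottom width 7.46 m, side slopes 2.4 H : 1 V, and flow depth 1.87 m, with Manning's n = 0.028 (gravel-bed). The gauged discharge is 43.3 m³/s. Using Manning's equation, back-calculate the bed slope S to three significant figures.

0.00207

A = (b + z·y)·y = (7.46 + 2.4×1.87)×1.87 = 22.34 m²
P = b + 2y√(1+z²) = 7.46 + 2×1.87×√(1+2.4²) = 17.18 m
R = A/P = 22.34/17.18 = 1.300 m
S = (Q·n / (1·A·R^(2/3)))² = (43.3×0.028 / (1×22.34×1.191))² = 0.002075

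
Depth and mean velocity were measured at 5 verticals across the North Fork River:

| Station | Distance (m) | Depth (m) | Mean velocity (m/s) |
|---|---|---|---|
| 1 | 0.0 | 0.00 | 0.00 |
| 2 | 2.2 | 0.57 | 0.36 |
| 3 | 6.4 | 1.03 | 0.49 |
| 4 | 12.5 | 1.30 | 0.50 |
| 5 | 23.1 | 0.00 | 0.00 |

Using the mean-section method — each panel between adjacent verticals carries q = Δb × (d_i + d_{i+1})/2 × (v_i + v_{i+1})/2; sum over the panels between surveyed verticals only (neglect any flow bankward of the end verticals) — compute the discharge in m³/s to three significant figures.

Panel 1-2: Δb = 2.2 m, d̄ = (0.00+0.57)/2 = 0.285, v̄ = (0.00+0.36)/2 = 0.18 → q = 2.2×0.285×0.18 = 0.1129 m³/s
Panel 2-3: Δb = 4.2 m, d̄ = (0.57+1.03)/2 = 0.8, v̄ = (0.36+0.49)/2 = 0.425 → q = 4.2×0.8×0.425 = 1.428 m³/s
Panel 3-4: Δb = 6.1 m, d̄ = (1.03+1.30)/2 = 1.165, v̄ = (0.49+0.50)/2 = 0.495 → q = 6.1×1.165×0.495 = 3.518 m³/s
Panel 4-5: Δb = 10.6 m, d̄ = (1.30+0.00)/2 = 0.65, v̄ = (0.50+0.00)/2 = 0.25 → q = 10.6×0.65×0.25 = 1.723 m³/s
Q = Σ q = 6.781 m³/s

6.78 m³/s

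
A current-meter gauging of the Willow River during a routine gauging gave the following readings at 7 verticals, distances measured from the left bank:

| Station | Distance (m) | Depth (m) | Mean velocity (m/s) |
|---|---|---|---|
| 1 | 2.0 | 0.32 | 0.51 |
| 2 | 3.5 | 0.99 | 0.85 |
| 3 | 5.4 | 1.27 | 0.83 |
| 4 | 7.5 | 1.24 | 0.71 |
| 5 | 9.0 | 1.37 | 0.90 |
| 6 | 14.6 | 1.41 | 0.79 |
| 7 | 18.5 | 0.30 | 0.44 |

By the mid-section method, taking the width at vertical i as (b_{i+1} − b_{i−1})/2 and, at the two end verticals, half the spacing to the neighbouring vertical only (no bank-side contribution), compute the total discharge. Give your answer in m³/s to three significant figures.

15.2 m³/s

w_1 = (3.5 − 2.0)/2 = 0.75 m; q_1 = 0.51 × 0.32 × 0.75 = 0.1224 m³/s
w_2 = (5.4 − 2.0)/2 = 1.7 m; q_2 = 0.85 × 0.99 × 1.7 = 1.431 m³/s
w_3 = (7.5 − 3.5)/2 = 2 m; q_3 = 0.83 × 1.27 × 2 = 2.108 m³/s
w_4 = (9.0 − 5.4)/2 = 1.8 m; q_4 = 0.71 × 1.24 × 1.8 = 1.585 m³/s
w_5 = (14.6 − 7.5)/2 = 3.55 m; q_5 = 0.90 × 1.37 × 3.55 = 4.377 m³/s
w_6 = (18.5 − 9.0)/2 = 4.75 m; q_6 = 0.79 × 1.41 × 4.75 = 5.291 m³/s
w_7 = (18.5 − 14.6)/2 = 1.95 m; q_7 = 0.44 × 0.30 × 1.95 = 0.2574 m³/s
Q = Σ qᵢ = 15.17 m³/s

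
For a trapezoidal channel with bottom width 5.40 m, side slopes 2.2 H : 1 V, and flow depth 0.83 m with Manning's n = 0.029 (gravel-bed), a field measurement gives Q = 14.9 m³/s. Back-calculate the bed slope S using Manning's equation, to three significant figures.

A = (b + z·y)·y = (5.40 + 2.2×0.83)×0.83 = 5.998 m²
P = b + 2y√(1+z²) = 5.40 + 2×0.83×√(1+2.2²) = 9.412 m
R = A/P = 5.998/9.412 = 0.6373 m
S = (Q·n / (1·A·R^(2/3)))² = (14.9×0.029 / (1×5.998×0.7405))² = 0.009465

0.00947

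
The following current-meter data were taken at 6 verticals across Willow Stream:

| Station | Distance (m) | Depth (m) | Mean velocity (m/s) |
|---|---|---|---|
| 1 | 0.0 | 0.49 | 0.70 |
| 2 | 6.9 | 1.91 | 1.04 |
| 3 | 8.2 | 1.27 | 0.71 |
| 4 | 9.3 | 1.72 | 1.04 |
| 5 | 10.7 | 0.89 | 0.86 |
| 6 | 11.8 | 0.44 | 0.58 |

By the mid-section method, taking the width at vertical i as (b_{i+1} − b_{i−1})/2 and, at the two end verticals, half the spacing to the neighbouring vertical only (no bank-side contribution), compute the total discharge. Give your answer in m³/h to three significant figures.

w_1 = (6.9 − 0.0)/2 = 3.45 m; q_1 = 0.70 × 0.49 × 3.45 = 1.183 m³/s
w_2 = (8.2 − 0.0)/2 = 4.1 m; q_2 = 1.04 × 1.91 × 4.1 = 8.144 m³/s
w_3 = (9.3 − 6.9)/2 = 1.2 m; q_3 = 0.71 × 1.27 × 1.2 = 1.082 m³/s
w_4 = (10.7 − 8.2)/2 = 1.25 m; q_4 = 1.04 × 1.72 × 1.25 = 2.236 m³/s
w_5 = (11.8 − 9.3)/2 = 1.25 m; q_5 = 0.86 × 0.89 × 1.25 = 0.9568 m³/s
w_6 = (11.8 − 10.7)/2 = 0.55 m; q_6 = 0.58 × 0.44 × 0.55 = 0.1404 m³/s
Q = Σ qᵢ = 13.74 m³/s
= 13.74 × 3600 = 49470 m³/h

49500 m³/h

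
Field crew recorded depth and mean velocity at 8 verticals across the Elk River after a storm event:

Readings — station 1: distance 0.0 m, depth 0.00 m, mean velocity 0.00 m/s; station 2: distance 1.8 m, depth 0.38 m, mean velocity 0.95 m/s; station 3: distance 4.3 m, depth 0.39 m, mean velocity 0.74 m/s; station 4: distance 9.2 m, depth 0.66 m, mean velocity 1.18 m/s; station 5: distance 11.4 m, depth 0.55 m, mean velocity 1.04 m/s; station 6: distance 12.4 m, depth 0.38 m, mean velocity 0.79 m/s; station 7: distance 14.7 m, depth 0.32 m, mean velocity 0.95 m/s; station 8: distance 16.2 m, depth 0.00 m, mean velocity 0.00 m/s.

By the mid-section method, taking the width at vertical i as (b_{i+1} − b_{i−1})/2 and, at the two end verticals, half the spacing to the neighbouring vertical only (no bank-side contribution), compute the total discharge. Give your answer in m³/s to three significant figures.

6.60 m³/s

w_2 = (4.3 − 0.0)/2 = 2.15 m; q_2 = 0.95 × 0.38 × 2.15 = 0.7762 m³/s
w_3 = (9.2 − 1.8)/2 = 3.7 m; q_3 = 0.74 × 0.39 × 3.7 = 1.068 m³/s
w_4 = (11.4 − 4.3)/2 = 3.55 m; q_4 = 1.18 × 0.66 × 3.55 = 2.765 m³/s
w_5 = (12.4 − 9.2)/2 = 1.6 m; q_5 = 1.04 × 0.55 × 1.6 = 0.9152 m³/s
w_6 = (14.7 − 11.4)/2 = 1.65 m; q_6 = 0.79 × 0.38 × 1.65 = 0.4953 m³/s
w_7 = (16.2 − 12.4)/2 = 1.9 m; q_7 = 0.95 × 0.32 × 1.9 = 0.5776 m³/s
Stations 1, 8 contribute zero (depth or velocity is 0).
Q = Σ qᵢ = 6.597 m³/s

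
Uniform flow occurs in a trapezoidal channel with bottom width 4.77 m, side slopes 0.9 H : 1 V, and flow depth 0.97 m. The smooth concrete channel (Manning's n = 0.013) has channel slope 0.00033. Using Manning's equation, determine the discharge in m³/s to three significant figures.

6.27 m³/s

A = (b + z·y)·y = (4.77 + 0.9×0.97)×0.97 = 5.474 m²
P = b + 2y√(1+z²) = 4.77 + 2×0.97×√(1+0.9²) = 7.380 m
R = A/P = 5.474/7.380 = 0.7417 m
Q = (1/n)·A·R^(2/3)·S^(1/2) = (1/0.013) × 5.474 × 0.7417^(2/3) × 0.00033^(1/2) = 6.267 m³/s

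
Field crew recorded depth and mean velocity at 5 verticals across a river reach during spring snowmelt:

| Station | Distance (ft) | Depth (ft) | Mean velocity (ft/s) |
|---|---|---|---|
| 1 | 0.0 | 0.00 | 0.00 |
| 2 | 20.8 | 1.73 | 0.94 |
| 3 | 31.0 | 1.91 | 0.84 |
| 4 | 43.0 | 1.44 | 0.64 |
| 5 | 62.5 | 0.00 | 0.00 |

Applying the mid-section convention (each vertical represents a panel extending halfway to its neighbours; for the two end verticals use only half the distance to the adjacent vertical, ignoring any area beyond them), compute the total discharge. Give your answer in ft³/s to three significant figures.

w_2 = (31.0 − 0.0)/2 = 15.5 ft; q_2 = 0.94 × 1.73 × 15.5 = 25.21 ft³/s
w_3 = (43.0 − 20.8)/2 = 11.1 ft; q_3 = 0.84 × 1.91 × 11.1 = 17.81 ft³/s
w_4 = (62.5 − 31.0)/2 = 15.75 ft; q_4 = 0.64 × 1.44 × 15.75 = 14.52 ft³/s
Stations 1, 5 contribute zero (depth or velocity is 0).
Q = Σ qᵢ = 57.53 ft³/s

57.5 ft³/s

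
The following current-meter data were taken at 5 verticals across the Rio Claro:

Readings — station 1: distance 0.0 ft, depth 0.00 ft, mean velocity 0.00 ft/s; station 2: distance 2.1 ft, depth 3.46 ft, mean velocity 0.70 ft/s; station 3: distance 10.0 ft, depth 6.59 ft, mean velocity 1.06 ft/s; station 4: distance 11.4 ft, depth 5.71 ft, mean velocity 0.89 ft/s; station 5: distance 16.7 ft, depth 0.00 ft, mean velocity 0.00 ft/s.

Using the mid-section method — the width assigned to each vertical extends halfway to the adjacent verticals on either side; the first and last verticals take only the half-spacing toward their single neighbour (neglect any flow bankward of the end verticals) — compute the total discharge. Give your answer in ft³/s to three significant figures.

61.6 ft³/s

w_2 = (10.0 − 0.0)/2 = 5 ft; q_2 = 0.70 × 3.46 × 5 = 12.11 ft³/s
w_3 = (11.4 − 2.1)/2 = 4.65 ft; q_3 = 1.06 × 6.59 × 4.65 = 32.48 ft³/s
w_4 = (16.7 − 10.0)/2 = 3.35 ft; q_4 = 0.89 × 5.71 × 3.35 = 17.02 ft³/s
Stations 1, 5 contribute zero (depth or velocity is 0).
Q = Σ qᵢ = 61.62 ft³/s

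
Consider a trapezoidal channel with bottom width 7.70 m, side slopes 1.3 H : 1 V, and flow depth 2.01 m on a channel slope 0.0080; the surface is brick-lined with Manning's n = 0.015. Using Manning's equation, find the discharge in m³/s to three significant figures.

158 m³/s

A = (b + z·y)·y = (7.70 + 1.3×2.01)×2.01 = 20.73 m²
P = b + 2y√(1+z²) = 7.70 + 2×2.01×√(1+1.3²) = 14.29 m
R = A/P = 20.73/14.29 = 1.450 m
Q = (1/n)·A·R^(2/3)·S^(1/2) = (1/0.015) × 20.73 × 1.450^(2/3) × 0.0080^(1/2) = 158.4 m³/s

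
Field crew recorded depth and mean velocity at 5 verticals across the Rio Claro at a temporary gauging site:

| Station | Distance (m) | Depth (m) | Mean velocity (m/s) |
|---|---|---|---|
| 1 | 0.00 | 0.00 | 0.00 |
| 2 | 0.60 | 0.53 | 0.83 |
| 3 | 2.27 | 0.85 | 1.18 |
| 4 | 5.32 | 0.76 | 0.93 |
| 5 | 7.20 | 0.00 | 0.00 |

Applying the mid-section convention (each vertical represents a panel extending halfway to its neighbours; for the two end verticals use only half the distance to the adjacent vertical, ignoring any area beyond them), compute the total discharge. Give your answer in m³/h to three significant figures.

16600 m³/h

w_2 = (2.27 − 0.00)/2 = 1.135 m; q_2 = 0.83 × 0.53 × 1.135 = 0.4993 m³/s
w_3 = (5.32 − 0.60)/2 = 2.36 m; q_3 = 1.18 × 0.85 × 2.36 = 2.367 m³/s
w_4 = (7.20 − 2.27)/2 = 2.465 m; q_4 = 0.93 × 0.76 × 2.465 = 1.742 m³/s
Stations 1, 5 contribute zero (depth or velocity is 0).
Q = Σ qᵢ = 4.609 m³/s
= 4.609 × 3600 = 16590 m³/h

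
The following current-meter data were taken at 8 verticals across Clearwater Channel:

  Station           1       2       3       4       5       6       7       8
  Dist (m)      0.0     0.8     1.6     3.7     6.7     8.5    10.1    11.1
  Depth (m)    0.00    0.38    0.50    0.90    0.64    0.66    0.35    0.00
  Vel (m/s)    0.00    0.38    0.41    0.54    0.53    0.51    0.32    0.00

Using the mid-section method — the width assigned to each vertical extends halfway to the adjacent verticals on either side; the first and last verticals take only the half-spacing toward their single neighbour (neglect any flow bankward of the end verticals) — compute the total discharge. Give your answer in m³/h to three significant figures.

w_2 = (1.6 − 0.0)/2 = 0.8 m; q_2 = 0.38 × 0.38 × 0.8 = 0.1155 m³/s
w_3 = (3.7 − 0.8)/2 = 1.45 m; q_3 = 0.41 × 0.50 × 1.45 = 0.2973 m³/s
w_4 = (6.7 − 1.6)/2 = 2.55 m; q_4 = 0.54 × 0.90 × 2.55 = 1.239 m³/s
w_5 = (8.5 − 3.7)/2 = 2.4 m; q_5 = 0.53 × 0.64 × 2.4 = 0.8141 m³/s
w_6 = (10.1 − 6.7)/2 = 1.7 m; q_6 = 0.51 × 0.66 × 1.7 = 0.5722 m³/s
w_7 = (11.1 − 8.5)/2 = 1.3 m; q_7 = 0.32 × 0.35 × 1.3 = 0.1456 m³/s
Stations 1, 8 contribute zero (depth or velocity is 0).
Q = Σ qᵢ = 3.184 m³/s
= 3.184 × 3600 = 11460 m³/h

11500 m³/h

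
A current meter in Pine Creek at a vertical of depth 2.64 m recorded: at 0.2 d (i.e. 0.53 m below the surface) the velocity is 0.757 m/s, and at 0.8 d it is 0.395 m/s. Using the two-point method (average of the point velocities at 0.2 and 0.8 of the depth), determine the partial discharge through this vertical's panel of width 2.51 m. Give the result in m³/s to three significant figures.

v̄ = (0.757 + 0.395) / 2 = 0.5760 m/s
q = v̄ × d × w = 0.5760 × 2.64 × 2.51 = 3.817 m³/s

3.82 m³/s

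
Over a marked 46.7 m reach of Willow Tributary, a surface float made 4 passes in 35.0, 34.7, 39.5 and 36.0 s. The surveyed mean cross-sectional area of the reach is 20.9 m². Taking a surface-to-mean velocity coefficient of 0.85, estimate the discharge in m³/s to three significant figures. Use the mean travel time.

22.9 m³/s

t̄ = (35.0 + 34.7 + 39.5 + 36.0) / 4 = 36.3 s
v_surface = L / t̄ = 46.7 / 36.3 = 1.287 m/s
v_mean = 0.85 × 1.287 = 1.094 m/s
Q = A × v_mean = 20.9 × 1.094 = 22.85 m³/s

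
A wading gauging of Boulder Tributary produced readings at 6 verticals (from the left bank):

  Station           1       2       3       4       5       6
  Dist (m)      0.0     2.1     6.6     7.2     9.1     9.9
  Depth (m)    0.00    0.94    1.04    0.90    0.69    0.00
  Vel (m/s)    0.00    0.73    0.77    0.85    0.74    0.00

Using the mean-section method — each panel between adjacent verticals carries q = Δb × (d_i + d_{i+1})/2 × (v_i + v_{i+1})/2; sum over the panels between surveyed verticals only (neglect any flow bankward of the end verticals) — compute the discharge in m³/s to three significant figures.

Panel 1-2: Δb = 2.1 m, d̄ = (0.00+0.94)/2 = 0.47, v̄ = (0.00+0.73)/2 = 0.365 → q = 2.1×0.47×0.365 = 0.3603 m³/s
Panel 2-3: Δb = 4.5 m, d̄ = (0.94+1.04)/2 = 0.99, v̄ = (0.73+0.77)/2 = 0.75 → q = 4.5×0.99×0.75 = 3.341 m³/s
Panel 3-4: Δb = 0.6 m, d̄ = (1.04+0.90)/2 = 0.97, v̄ = (0.77+0.85)/2 = 0.81 → q = 0.6×0.97×0.81 = 0.4714 m³/s
Panel 4-5: Δb = 1.9 m, d̄ = (0.90+0.69)/2 = 0.795, v̄ = (0.85+0.74)/2 = 0.795 → q = 1.9×0.795×0.795 = 1.201 m³/s
Panel 5-6: Δb = 0.8 m, d̄ = (0.69+0.00)/2 = 0.345, v̄ = (0.74+0.00)/2 = 0.37 → q = 0.8×0.345×0.37 = 0.1021 m³/s
Q = Σ q = 5.476 m³/s

5.48 m³/s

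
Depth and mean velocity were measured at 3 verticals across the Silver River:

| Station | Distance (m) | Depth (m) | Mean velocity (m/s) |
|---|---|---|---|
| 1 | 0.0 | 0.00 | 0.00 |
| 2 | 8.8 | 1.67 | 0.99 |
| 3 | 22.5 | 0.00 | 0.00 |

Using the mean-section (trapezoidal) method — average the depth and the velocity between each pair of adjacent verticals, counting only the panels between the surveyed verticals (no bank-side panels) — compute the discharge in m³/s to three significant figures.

Panel 1-2: Δb = 8.8 m, d̄ = (0.00+1.67)/2 = 0.835, v̄ = (0.00+0.99)/2 = 0.495 → q = 8.8×0.835×0.495 = 3.637 m³/s
Panel 2-3: Δb = 13.7 m, d̄ = (1.67+0.00)/2 = 0.835, v̄ = (0.99+0.00)/2 = 0.495 → q = 13.7×0.835×0.495 = 5.663 m³/s
Q = Σ q = 9.300 m³/s

9.30 m³/s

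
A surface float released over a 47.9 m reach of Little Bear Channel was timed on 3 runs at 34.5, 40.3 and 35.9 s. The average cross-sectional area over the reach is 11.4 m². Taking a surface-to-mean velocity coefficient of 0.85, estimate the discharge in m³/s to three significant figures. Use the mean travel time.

t̄ = (34.5 + 40.3 + 35.9) / 3 = 36.9 s
v_surface = L / t̄ = 47.9 / 36.9 = 1.298 m/s
v_mean = 0.85 × 1.298 = 1.103 m/s
Q = A × v_mean = 11.4 × 1.103 = 12.58 m³/s

12.6 m³/s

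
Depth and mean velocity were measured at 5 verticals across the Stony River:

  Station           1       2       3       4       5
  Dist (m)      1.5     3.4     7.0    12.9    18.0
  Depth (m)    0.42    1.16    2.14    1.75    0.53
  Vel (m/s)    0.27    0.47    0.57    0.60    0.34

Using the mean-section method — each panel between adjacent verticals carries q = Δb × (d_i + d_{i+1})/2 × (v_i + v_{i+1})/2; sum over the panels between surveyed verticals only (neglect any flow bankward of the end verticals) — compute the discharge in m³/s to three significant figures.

Panel 1-2: Δb = 1.9 m, d̄ = (0.42+1.16)/2 = 0.79, v̄ = (0.27+0.47)/2 = 0.37 → q = 1.9×0.79×0.37 = 0.5554 m³/s
Panel 2-3: Δb = 3.6 m, d̄ = (1.16+2.14)/2 = 1.65, v̄ = (0.47+0.57)/2 = 0.52 → q = 3.6×1.65×0.52 = 3.089 m³/s
Panel 3-4: Δb = 5.9 m, d̄ = (2.14+1.75)/2 = 1.945, v̄ = (0.57+0.60)/2 = 0.585 → q = 5.9×1.945×0.585 = 6.713 m³/s
Panel 4-5: Δb = 5.1 m, d̄ = (1.75+0.53)/2 = 1.14, v̄ = (0.60+0.34)/2 = 0.47 → q = 5.1×1.14×0.47 = 2.733 m³/s
Q = Σ q = 13.09 m³/s

13.1 m³/s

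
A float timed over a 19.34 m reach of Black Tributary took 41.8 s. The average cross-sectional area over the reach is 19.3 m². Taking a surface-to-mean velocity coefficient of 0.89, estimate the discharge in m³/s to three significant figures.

v_surface = L / t̄ = 19.34 / 41.8 = 0.4627 m/s
v_mean = 0.89 × 0.4627 = 0.4118 m/s
Q = A × v_mean = 19.3 × 0.4118 = 7.947 m³/s

7.95 m³/s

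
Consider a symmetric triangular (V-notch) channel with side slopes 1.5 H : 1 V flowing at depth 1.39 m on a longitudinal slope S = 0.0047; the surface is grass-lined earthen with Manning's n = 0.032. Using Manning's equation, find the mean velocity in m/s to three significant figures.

1.49 m/s

A = z·y² = 1.5×1.39² = 2.898 m²
P = 2y√(1+z²) = 2×1.39×√(1+1.5²) = 5.012 m
R = A/P = 2.898/5.012 = 0.5783 m
Q = (1/n)·A·R^(2/3)·S^(1/2) = (1/0.032) × 2.898 × 0.5783^(2/3) × 0.0047^(1/2) = 4.310 m³/s
V = Q/A = 4.310/2.898 = 1.487 m/s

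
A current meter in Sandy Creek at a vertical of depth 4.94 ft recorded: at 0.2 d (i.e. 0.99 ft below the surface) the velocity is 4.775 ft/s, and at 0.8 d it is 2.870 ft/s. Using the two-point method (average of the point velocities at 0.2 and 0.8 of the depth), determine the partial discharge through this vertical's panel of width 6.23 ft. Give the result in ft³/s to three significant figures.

v̄ = (4.775 + 2.870) / 2 = 3.823 ft/s
q = v̄ × d × w = 3.823 × 4.94 × 6.23 = 117.6 ft³/s

118 ft³/s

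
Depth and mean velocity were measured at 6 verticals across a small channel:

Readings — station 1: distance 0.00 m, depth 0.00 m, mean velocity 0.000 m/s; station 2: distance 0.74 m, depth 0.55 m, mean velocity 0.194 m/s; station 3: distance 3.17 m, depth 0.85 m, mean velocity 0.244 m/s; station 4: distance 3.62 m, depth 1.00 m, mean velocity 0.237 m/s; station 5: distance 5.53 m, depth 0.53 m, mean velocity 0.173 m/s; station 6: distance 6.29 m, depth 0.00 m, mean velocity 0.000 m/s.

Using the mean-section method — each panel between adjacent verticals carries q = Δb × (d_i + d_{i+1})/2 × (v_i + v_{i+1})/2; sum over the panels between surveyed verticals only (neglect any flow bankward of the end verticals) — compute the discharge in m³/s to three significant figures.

Panel 1-2: Δb = 0.74 m, d̄ = (0.00+0.55)/2 = 0.275, v̄ = (0.000+0.194)/2 = 0.097 → q = 0.74×0.275×0.097 = 0.01974 m³/s
Panel 2-3: Δb = 2.43 m, d̄ = (0.55+0.85)/2 = 0.7, v̄ = (0.194+0.244)/2 = 0.219 → q = 2.43×0.7×0.219 = 0.3725 m³/s
Panel 3-4: Δb = 0.45 m, d̄ = (0.85+1.00)/2 = 0.925, v̄ = (0.244+0.237)/2 = 0.2405 → q = 0.45×0.925×0.2405 = 0.1001 m³/s
Panel 4-5: Δb = 1.91 m, d̄ = (1.00+0.53)/2 = 0.765, v̄ = (0.237+0.173)/2 = 0.205 → q = 1.91×0.765×0.205 = 0.2995 m³/s
Panel 5-6: Δb = 0.76 m, d̄ = (0.53+0.00)/2 = 0.265, v̄ = (0.173+0.000)/2 = 0.0865 → q = 0.76×0.265×0.0865 = 0.01742 m³/s
Q = Σ q = 0.8093 m³/s

0.809 m³/s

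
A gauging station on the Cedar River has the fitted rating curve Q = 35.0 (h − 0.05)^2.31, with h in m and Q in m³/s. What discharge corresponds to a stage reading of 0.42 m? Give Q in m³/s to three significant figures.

Q = 35.0 × (0.42 − 0.05)^2.31 = 35.0 × 0.37^2.31 = 3.521 m³/s

3.52 m³/s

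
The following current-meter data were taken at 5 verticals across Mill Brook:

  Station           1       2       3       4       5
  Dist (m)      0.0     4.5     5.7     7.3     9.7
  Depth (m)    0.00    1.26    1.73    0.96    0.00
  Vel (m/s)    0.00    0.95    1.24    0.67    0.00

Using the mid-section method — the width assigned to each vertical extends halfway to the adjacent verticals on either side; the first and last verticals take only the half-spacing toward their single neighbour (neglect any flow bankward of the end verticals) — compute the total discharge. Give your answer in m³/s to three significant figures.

7.70 m³/s

w_2 = (5.7 − 0.0)/2 = 2.85 m; q_2 = 0.95 × 1.26 × 2.85 = 3.411 m³/s
w_3 = (7.3 − 4.5)/2 = 1.4 m; q_3 = 1.24 × 1.73 × 1.4 = 3.003 m³/s
w_4 = (9.7 − 5.7)/2 = 2 m; q_4 = 0.67 × 0.96 × 2 = 1.286 m³/s
Stations 1, 5 contribute zero (depth or velocity is 0).
Q = Σ qᵢ = 7.701 m³/s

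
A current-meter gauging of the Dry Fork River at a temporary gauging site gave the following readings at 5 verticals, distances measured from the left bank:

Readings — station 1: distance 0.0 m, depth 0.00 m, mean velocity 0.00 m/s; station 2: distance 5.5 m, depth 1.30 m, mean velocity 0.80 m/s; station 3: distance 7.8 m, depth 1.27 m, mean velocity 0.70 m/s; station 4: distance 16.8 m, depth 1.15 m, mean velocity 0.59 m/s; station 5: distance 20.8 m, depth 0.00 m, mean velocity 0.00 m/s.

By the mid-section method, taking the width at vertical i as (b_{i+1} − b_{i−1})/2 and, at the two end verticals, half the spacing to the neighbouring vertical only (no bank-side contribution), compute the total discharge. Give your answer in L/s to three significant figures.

13500 L/s

w_2 = (7.8 − 0.0)/2 = 3.9 m; q_2 = 0.80 × 1.30 × 3.9 = 4.056 m³/s
w_3 = (16.8 − 5.5)/2 = 5.65 m; q_3 = 0.70 × 1.27 × 5.65 = 5.023 m³/s
w_4 = (20.8 − 7.8)/2 = 6.5 m; q_4 = 0.59 × 1.15 × 6.5 = 4.410 m³/s
Stations 1, 5 contribute zero (depth or velocity is 0).
Q = Σ qᵢ = 13.49 m³/s
= 13.49 × 1000 = 13490 L/s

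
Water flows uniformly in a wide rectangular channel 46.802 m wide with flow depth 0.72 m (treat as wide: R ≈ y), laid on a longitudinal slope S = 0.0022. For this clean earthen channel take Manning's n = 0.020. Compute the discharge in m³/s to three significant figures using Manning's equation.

A = b·y = 46.802 × 0.72 = 33.70 m²
Wide channel: R ≈ y = 0.72 m
Q = (1/n)·A·R^(2/3)·S^(1/2) = (1/0.020) × 33.70 × 0.7200^(2/3) × 0.0022^(1/2) = 63.48 m³/s

63.5 m³/s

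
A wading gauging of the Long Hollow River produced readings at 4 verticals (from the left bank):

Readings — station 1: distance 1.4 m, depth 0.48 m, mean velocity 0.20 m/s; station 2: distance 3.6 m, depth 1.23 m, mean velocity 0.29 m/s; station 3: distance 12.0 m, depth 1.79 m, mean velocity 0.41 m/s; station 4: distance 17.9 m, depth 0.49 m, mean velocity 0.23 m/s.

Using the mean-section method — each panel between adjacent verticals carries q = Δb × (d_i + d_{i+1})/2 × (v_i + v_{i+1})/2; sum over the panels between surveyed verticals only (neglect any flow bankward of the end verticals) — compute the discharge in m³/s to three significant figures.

7.05 m³/s

Panel 1-2: Δb = 2.2 m, d̄ = (0.48+1.23)/2 = 0.855, v̄ = (0.20+0.29)/2 = 0.245 → q = 2.2×0.855×0.245 = 0.4608 m³/s
Panel 2-3: Δb = 8.4 m, d̄ = (1.23+1.79)/2 = 1.51, v̄ = (0.29+0.41)/2 = 0.35 → q = 8.4×1.51×0.35 = 4.439 m³/s
Panel 3-4: Δb = 5.9 m, d̄ = (1.79+0.49)/2 = 1.14, v̄ = (0.41+0.23)/2 = 0.32 → q = 5.9×1.14×0.32 = 2.152 m³/s
Q = Σ q = 7.053 m³/s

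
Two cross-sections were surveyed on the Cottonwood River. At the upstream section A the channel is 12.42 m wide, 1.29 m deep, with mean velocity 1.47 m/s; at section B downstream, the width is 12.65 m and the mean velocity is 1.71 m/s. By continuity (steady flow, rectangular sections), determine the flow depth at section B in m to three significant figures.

1.09 m

Q = A₁V₁ = (12.42×1.29) × 1.47 = 23.55 m³/s
d₂ = Q/(b₂ V₂) = 23.55/(12.65×1.71) = 1.089 m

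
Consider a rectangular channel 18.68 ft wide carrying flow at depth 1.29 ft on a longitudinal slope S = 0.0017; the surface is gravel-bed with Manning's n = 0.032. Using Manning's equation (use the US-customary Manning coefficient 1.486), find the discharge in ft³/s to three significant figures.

50.2 ft³/s

A = b·y = 18.68 × 1.29 = 24.10 ft²
P = b + 2y = 18.68 + 2×1.29 = 21.26 ft
R = A/P = 24.10/21.26 = 1.133 ft
Q = (1.486/n)·A·R^(2/3)·S^(1/2) = (1.486/0.032) × 24.10 × 1.133^(2/3) × 0.0017^(1/2) = 50.16 ft³/s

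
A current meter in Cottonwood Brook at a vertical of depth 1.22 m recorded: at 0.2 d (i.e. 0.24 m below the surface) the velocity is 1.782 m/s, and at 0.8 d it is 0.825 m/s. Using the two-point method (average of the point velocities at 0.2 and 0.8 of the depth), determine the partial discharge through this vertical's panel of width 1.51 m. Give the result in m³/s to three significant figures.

v̄ = (1.782 + 0.825) / 2 = 1.304 m/s
q = v̄ × d × w = 1.304 × 1.22 × 1.51 = 2.401 m³/s

2.40 m³/s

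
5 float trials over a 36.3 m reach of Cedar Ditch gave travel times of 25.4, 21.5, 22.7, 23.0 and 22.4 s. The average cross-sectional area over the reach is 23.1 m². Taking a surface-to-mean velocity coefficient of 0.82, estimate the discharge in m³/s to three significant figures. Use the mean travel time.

t̄ = (25.4 + 21.5 + 22.7 + 23.0 + 22.4) / 5 = 23 s
v_surface = L / t̄ = 36.3 / 23 = 1.578 m/s
v_mean = 0.82 × 1.578 = 1.294 m/s
Q = A × v_mean = 23.1 × 1.294 = 29.90 m³/s

29.9 m³/s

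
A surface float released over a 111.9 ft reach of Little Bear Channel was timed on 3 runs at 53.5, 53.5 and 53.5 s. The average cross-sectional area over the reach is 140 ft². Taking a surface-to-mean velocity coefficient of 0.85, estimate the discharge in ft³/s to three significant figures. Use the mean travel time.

t̄ = (53.5 + 53.5 + 53.5) / 3 = 53.5 s
v_surface = L / t̄ = 111.9 / 53.5 = 2.092 ft/s
v_mean = 0.85 × 2.092 = 1.778 ft/s
Q = A × v_mean = 140 × 1.778 = 248.9 ft³/s

249 ft³/s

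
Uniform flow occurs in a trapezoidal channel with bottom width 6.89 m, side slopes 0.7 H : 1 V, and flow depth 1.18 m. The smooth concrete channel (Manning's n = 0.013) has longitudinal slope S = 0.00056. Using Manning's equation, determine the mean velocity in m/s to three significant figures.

A = (b + z·y)·y = (6.89 + 0.7×1.18)×1.18 = 9.105 m²
P = b + 2y√(1+z²) = 6.89 + 2×1.18×√(1+0.7²) = 9.771 m
R = A/P = 9.105/9.771 = 0.9319 m
Q = (1/n)·A·R^(2/3)·S^(1/2) = (1/0.013) × 9.105 × 0.9319^(2/3) × 0.00056^(1/2) = 15.81 m³/s
V = Q/A = 15.81/9.105 = 1.737 m/s

1.74 m/s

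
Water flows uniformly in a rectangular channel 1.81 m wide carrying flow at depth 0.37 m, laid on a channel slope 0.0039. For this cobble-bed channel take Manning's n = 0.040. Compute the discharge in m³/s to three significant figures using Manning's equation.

0.429 m³/s

A = b·y = 1.81 × 0.37 = 0.6697 m²
P = b + 2y = 1.81 + 2×0.37 = 2.550 m
R = A/P = 0.6697/2.550 = 0.2626 m
Q = (1/n)·A·R^(2/3)·S^(1/2) = (1/0.040) × 0.6697 × 0.2626^(2/3) × 0.0039^(1/2) = 0.4288 m³/s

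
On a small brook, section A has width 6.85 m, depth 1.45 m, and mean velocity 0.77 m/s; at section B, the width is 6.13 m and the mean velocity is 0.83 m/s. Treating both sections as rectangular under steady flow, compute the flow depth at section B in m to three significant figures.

Q = A₁V₁ = (6.85×1.45) × 0.77 = 7.648 m³/s
d₂ = Q/(b₂ V₂) = 7.648/(6.13×0.83) = 1.503 m

1.50 m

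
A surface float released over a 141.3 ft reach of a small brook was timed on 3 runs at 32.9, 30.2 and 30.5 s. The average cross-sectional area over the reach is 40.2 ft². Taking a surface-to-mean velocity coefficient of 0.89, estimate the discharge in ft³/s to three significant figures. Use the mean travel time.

162 ft³/s

t̄ = (32.9 + 30.2 + 30.5) / 3 = 31.2 s
v_surface = L / t̄ = 141.3 / 31.2 = 4.529 ft/s
v_mean = 0.89 × 4.529 = 4.031 ft/s
Q = A × v_mean = 40.2 × 4.031 = 162.0 ft³/s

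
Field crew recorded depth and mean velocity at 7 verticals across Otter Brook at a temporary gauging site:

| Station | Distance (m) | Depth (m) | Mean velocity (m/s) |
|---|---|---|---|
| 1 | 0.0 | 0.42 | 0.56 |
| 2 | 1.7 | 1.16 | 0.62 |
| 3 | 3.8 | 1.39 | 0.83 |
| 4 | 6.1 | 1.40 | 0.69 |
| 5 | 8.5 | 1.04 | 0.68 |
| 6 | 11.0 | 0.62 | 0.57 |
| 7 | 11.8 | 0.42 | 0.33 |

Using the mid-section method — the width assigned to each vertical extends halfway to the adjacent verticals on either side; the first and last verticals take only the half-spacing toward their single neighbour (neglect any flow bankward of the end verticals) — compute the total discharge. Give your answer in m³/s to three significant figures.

8.75 m³/s

w_1 = (1.7 − 0.0)/2 = 0.85 m; q_1 = 0.56 × 0.42 × 0.85 = 0.1999 m³/s
w_2 = (3.8 − 0.0)/2 = 1.9 m; q_2 = 0.62 × 1.16 × 1.9 = 1.366 m³/s
w_3 = (6.1 − 1.7)/2 = 2.2 m; q_3 = 0.83 × 1.39 × 2.2 = 2.538 m³/s
w_4 = (8.5 − 3.8)/2 = 2.35 m; q_4 = 0.69 × 1.40 × 2.35 = 2.270 m³/s
w_5 = (11.0 − 6.1)/2 = 2.45 m; q_5 = 0.68 × 1.04 × 2.45 = 1.733 m³/s
w_6 = (11.8 − 8.5)/2 = 1.65 m; q_6 = 0.57 × 0.62 × 1.65 = 0.5831 m³/s
w_7 = (11.8 − 11.0)/2 = 0.4 m; q_7 = 0.33 × 0.42 × 0.4 = 0.05544 m³/s
Q = Σ qᵢ = 8.746 m³/s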